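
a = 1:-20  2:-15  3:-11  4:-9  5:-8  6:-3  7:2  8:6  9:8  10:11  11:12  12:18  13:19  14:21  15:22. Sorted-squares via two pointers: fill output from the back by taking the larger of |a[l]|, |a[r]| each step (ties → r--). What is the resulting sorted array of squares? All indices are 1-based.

[4, 9, 36, 64, 64, 81, 121, 121, 144, 225, 324, 361, 400, 441, 484]

l=1 r=15: |-20|<=|22| out[15]=484, r--
l=1 r=14: |-20|<=|21| out[14]=441, r--
l=1 r=13: |-20|>|19| out[13]=400, l++
l=2 r=13: |-15|<=|19| out[12]=361, r--
l=2 r=12: |-15|<=|18| out[11]=324, r--
l=2 r=11: |-15|>|12| out[10]=225, l++
l=3 r=11: |-11|<=|12| out[9]=144, r--
l=3 r=10: |-11|<=|11| out[8]=121, r--
l=3 r=9: |-11|>|8| out[7]=121, l++
l=4 r=9: |-9|>|8| out[6]=81, l++
l=5 r=9: |-8|<=|8| out[5]=64, r--
l=5 r=8: |-8|>|6| out[4]=64, l++
l=6 r=8: |-3|<=|6| out[3]=36, r--
l=6 r=7: |-3|>|2| out[2]=9, l++
l=7 r=7: |2|<=|2| out[1]=4, r--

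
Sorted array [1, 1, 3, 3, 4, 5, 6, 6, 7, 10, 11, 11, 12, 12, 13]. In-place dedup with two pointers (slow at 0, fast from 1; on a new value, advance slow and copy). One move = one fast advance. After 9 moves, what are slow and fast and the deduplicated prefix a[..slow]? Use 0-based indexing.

slow=6, fast=10, prefix=[1, 3, 4, 5, 6, 7, 10]

(s=0,f=1) a[fast]=1=a[slow] dup → fast++
(s=0,f=2) a[fast]=3≠a[slow]=1 write a[1]=3 → slow++,fast++
(s=1,f=3) a[fast]=3=a[slow] dup → fast++
(s=1,f=4) a[fast]=4≠a[slow]=3 write a[2]=4 → slow++,fast++
(s=2,f=5) a[fast]=5≠a[slow]=4 write a[3]=5 → slow++,fast++
(s=3,f=6) a[fast]=6≠a[slow]=5 write a[4]=6 → slow++,fast++
(s=4,f=7) a[fast]=6=a[slow] dup → fast++
(s=4,f=8) a[fast]=7≠a[slow]=6 write a[5]=7 → slow++,fast++
(s=5,f=9) a[fast]=10≠a[slow]=7 write a[6]=10 → slow++,fast++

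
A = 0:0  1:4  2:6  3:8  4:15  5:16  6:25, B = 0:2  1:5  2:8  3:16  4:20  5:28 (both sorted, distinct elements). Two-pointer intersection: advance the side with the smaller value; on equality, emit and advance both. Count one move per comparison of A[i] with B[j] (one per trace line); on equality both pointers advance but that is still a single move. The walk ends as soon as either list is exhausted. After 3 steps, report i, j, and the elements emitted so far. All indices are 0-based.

i=2, j=1, emitted=[]

[i=0,j=0] 0<2 → i++
[i=1,j=0] 4>2 → j++
[i=1,j=1] 4<5 → i++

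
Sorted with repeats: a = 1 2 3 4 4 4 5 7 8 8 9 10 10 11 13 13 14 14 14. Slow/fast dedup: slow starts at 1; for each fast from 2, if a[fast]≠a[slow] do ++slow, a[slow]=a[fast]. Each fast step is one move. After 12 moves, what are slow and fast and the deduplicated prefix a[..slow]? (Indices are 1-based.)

slow=9, fast=14, prefix=[1, 2, 3, 4, 5, 7, 8, 9, 10]

slow=1 fast=2: a[fast]=2≠a[slow]=1 write a[2]=2, slow++,fast++
slow=2 fast=3: a[fast]=3≠a[slow]=2 write a[3]=3, slow++,fast++
slow=3 fast=4: a[fast]=4≠a[slow]=3 write a[4]=4, slow++,fast++
slow=4 fast=5: a[fast]=4=a[slow] dup, fast++
slow=4 fast=6: a[fast]=4=a[slow] dup, fast++
slow=4 fast=7: a[fast]=5≠a[slow]=4 write a[5]=5, slow++,fast++
slow=5 fast=8: a[fast]=7≠a[slow]=5 write a[6]=7, slow++,fast++
slow=6 fast=9: a[fast]=8≠a[slow]=7 write a[7]=8, slow++,fast++
slow=7 fast=10: a[fast]=8=a[slow] dup, fast++
slow=7 fast=11: a[fast]=9≠a[slow]=8 write a[8]=9, slow++,fast++
slow=8 fast=12: a[fast]=10≠a[slow]=9 write a[9]=10, slow++,fast++
slow=9 fast=13: a[fast]=10=a[slow] dup, fast++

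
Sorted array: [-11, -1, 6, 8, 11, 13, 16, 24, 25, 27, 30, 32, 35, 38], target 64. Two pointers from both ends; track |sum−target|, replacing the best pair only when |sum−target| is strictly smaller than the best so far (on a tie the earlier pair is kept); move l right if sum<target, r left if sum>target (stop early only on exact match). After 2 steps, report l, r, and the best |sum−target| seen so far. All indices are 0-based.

l=0 r=13: -11+38=27 d=37 *, l++
l=1 r=13: -1+38=37 d=27 *, l++

l=2, r=13, best |Δ|=27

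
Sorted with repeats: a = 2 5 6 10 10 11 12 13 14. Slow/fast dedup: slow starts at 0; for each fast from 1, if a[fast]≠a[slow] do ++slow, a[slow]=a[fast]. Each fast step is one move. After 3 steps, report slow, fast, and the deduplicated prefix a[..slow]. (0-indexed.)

slow=3, fast=4, prefix=[2, 5, 6, 10]

(s=0,f=1) a[fast]=5≠a[slow]=2 write a[1]=5 → slow++,fast++
(s=1,f=2) a[fast]=6≠a[slow]=5 write a[2]=6 → slow++,fast++
(s=2,f=3) a[fast]=10≠a[slow]=6 write a[3]=10 → slow++,fast++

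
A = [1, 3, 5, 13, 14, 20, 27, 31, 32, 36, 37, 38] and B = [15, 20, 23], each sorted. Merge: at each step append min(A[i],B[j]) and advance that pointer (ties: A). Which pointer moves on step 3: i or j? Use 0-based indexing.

i=0 j=0: A[i]=1<=B[j]=15 take 1, i++
i=1 j=0: A[i]=3<=B[j]=15 take 3, i++
i=2 j=0: A[i]=5<=B[j]=15 take 5, i++

i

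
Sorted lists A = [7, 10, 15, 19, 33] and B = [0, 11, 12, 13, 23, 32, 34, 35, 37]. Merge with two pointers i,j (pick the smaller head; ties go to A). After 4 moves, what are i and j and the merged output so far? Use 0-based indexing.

i=2, j=2, merged so far=[0, 7, 10, 11]

i=0 j=0: A[i]=7>B[j]=0 take 0, j++
i=0 j=1: A[i]=7<=B[j]=11 take 7, i++
i=1 j=1: A[i]=10<=B[j]=11 take 10, i++
i=2 j=1: A[i]=15>B[j]=11 take 11, j++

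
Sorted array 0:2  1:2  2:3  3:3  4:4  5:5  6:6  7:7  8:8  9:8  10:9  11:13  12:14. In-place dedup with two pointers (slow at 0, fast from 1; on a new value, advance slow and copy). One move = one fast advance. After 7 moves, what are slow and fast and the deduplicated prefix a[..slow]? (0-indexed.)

(s=0,f=1) a[fast]=2=a[slow] dup → fast++
(s=0,f=2) a[fast]=3≠a[slow]=2 write a[1]=3 → slow++,fast++
(s=1,f=3) a[fast]=3=a[slow] dup → fast++
(s=1,f=4) a[fast]=4≠a[slow]=3 write a[2]=4 → slow++,fast++
(s=2,f=5) a[fast]=5≠a[slow]=4 write a[3]=5 → slow++,fast++
(s=3,f=6) a[fast]=6≠a[slow]=5 write a[4]=6 → slow++,fast++
(s=4,f=7) a[fast]=7≠a[slow]=6 write a[5]=7 → slow++,fast++

slow=5, fast=8, prefix=[2, 3, 4, 5, 6, 7]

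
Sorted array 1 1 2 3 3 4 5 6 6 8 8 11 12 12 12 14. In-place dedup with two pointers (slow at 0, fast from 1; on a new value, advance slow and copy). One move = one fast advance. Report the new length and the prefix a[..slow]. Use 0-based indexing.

(s=0,f=1) a[fast]=1=a[slow] dup → fast++
(s=0,f=2) a[fast]=2≠a[slow]=1 write a[1]=2 → slow++,fast++
(s=1,f=3) a[fast]=3≠a[slow]=2 write a[2]=3 → slow++,fast++
(s=2,f=4) a[fast]=3=a[slow] dup → fast++
(s=2,f=5) a[fast]=4≠a[slow]=3 write a[3]=4 → slow++,fast++
(s=3,f=6) a[fast]=5≠a[slow]=4 write a[4]=5 → slow++,fast++
(s=4,f=7) a[fast]=6≠a[slow]=5 write a[5]=6 → slow++,fast++
(s=5,f=8) a[fast]=6=a[slow] dup → fast++
(s=5,f=9) a[fast]=8≠a[slow]=6 write a[6]=8 → slow++,fast++
(s=6,f=10) a[fast]=8=a[slow] dup → fast++
(s=6,f=11) a[fast]=11≠a[slow]=8 write a[7]=11 → slow++,fast++
(s=7,f=12) a[fast]=12≠a[slow]=11 write a[8]=12 → slow++,fast++
(s=8,f=13) a[fast]=12=a[slow] dup → fast++
(s=8,f=14) a[fast]=12=a[slow] dup → fast++
(s=8,f=15) a[fast]=14≠a[slow]=12 write a[9]=14 → slow++,fast++

length 10; prefix = [1, 2, 3, 4, 5, 6, 8, 11, 12, 14]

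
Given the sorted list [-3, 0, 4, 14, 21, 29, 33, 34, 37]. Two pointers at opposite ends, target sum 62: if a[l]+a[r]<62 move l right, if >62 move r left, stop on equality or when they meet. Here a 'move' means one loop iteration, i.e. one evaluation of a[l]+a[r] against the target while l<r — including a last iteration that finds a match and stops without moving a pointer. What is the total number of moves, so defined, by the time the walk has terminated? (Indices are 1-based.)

8 moves

[1,9] -3+37=34 <62 → l++
[2,9] 0+37=37 <62 → l++
[3,9] 4+37=41 <62 → l++
[4,9] 14+37=51 <62 → l++
[5,9] 21+37=58 <62 → l++
[6,9] 29+37=66 >62 → r--
[6,8] 29+34=63 >62 → r--
[6,7] 29+33=62 → found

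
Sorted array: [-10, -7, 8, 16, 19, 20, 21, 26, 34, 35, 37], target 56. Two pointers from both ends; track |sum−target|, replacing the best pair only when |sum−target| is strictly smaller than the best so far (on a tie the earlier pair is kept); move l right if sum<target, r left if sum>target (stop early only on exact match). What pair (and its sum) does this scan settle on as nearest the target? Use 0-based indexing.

l=0 r=10: -10+37=27 d=29 *, l++
l=1 r=10: -7+37=30 d=26 *, l++
l=2 r=10: 8+37=45 d=11 *, l++
l=3 r=10: 16+37=53 d=3 *, l++
l=4 r=10: 19+37=56 d=0 *, stop

pair (19, 37) with sum 56 (|Δ|=0)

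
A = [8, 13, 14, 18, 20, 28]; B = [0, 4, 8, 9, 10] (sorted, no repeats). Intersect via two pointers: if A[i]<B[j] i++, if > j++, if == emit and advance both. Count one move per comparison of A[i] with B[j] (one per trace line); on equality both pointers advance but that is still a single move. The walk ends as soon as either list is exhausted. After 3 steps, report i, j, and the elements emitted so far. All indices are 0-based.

i=1, j=3, emitted=[8]

i=0 j=0: 8>0, j++
i=0 j=1: 8>4, j++
i=0 j=2: 8==8 emit, i++,j++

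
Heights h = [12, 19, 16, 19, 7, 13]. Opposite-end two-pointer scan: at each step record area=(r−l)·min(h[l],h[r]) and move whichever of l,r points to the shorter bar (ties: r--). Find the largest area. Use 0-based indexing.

max area = 60

[0,5] min(12,13)*5=60 best=60 * → l++
[1,5] min(19,13)*4=52 best=60 → r--
[1,4] min(19,7)*3=21 best=60 → r--
[1,3] min(19,19)*2=38 best=60 → r--
[1,2] min(19,16)*1=16 best=60 → r--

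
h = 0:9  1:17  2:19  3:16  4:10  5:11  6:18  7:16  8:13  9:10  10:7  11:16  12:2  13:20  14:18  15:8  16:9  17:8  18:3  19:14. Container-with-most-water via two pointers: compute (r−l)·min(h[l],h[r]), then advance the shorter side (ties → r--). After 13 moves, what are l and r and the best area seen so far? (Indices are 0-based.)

l=7, r=13, best area=252

[0,19] min(9,14)*19=171 best=171 * → l++
[1,19] min(17,14)*18=252 best=252 * → r--
[1,18] min(17,3)*17=51 best=252 → r--
[1,17] min(17,8)*16=128 best=252 → r--
[1,16] min(17,9)*15=135 best=252 → r--
[1,15] min(17,8)*14=112 best=252 → r--
[1,14] min(17,18)*13=221 best=252 → l++
[2,14] min(19,18)*12=216 best=252 → r--
[2,13] min(19,20)*11=209 best=252 → l++
[3,13] min(16,20)*10=160 best=252 → l++
[4,13] min(10,20)*9=90 best=252 → l++
[5,13] min(11,20)*8=88 best=252 → l++
[6,13] min(18,20)*7=126 best=252 → l++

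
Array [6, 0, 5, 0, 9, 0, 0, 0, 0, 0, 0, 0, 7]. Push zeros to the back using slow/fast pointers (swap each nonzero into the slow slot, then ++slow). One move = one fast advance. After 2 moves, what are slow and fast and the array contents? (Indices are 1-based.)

slow=1 fast=1: a[fast]=6≠0 swap→a[1]=6, slow++,fast++
slow=2 fast=2: a[fast]=0, fast++

slow=2, fast=3, a=[6, 0, 5, 0, 9, 0, 0, 0, 0, 0, 0, 0, 7]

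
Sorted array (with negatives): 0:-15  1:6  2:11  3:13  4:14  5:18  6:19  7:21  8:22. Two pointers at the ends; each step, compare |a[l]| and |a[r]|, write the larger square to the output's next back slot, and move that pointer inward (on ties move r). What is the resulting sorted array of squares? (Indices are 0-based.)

l=0 r=8: |-15|<=|22| out[8]=484, r--
l=0 r=7: |-15|<=|21| out[7]=441, r--
l=0 r=6: |-15|<=|19| out[6]=361, r--
l=0 r=5: |-15|<=|18| out[5]=324, r--
l=0 r=4: |-15|>|14| out[4]=225, l++
l=1 r=4: |6|<=|14| out[3]=196, r--
l=1 r=3: |6|<=|13| out[2]=169, r--
l=1 r=2: |6|<=|11| out[1]=121, r--
l=1 r=1: |6|<=|6| out[0]=36, r--

[36, 121, 169, 196, 225, 324, 361, 441, 484]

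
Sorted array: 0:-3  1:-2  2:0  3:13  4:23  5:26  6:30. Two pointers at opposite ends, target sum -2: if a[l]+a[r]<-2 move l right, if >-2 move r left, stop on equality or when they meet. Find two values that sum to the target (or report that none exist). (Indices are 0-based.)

(-2, 0)

l=0 r=6: -3+30=27 >-2, r--
l=0 r=5: -3+26=23 >-2, r--
l=0 r=4: -3+23=20 >-2, r--
l=0 r=3: -3+13=10 >-2, r--
l=0 r=2: -3+0=-3 <-2, l++
l=1 r=2: -2+0=-2, found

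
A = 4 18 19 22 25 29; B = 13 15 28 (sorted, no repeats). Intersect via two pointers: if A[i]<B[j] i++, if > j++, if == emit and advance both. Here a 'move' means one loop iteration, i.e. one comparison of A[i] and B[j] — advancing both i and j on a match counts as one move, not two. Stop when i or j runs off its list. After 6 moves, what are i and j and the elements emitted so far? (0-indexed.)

[i=0,j=0] 4<13 → i++
[i=1,j=0] 18>13 → j++
[i=1,j=1] 18>15 → j++
[i=1,j=2] 18<28 → i++
[i=2,j=2] 19<28 → i++
[i=3,j=2] 22<28 → i++

i=4, j=2, emitted=[]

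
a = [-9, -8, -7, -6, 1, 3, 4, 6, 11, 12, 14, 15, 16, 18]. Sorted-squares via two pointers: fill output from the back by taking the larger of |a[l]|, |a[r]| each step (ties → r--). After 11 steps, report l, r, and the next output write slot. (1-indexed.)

l=5, r=7, next write slot=3

l=1 r=14: |-9|<=|18| out[14]=324, r--
l=1 r=13: |-9|<=|16| out[13]=256, r--
l=1 r=12: |-9|<=|15| out[12]=225, r--
l=1 r=11: |-9|<=|14| out[11]=196, r--
l=1 r=10: |-9|<=|12| out[10]=144, r--
l=1 r=9: |-9|<=|11| out[9]=121, r--
l=1 r=8: |-9|>|6| out[8]=81, l++
l=2 r=8: |-8|>|6| out[7]=64, l++
l=3 r=8: |-7|>|6| out[6]=49, l++
l=4 r=8: |-6|<=|6| out[5]=36, r--
l=4 r=7: |-6|>|4| out[4]=36, l++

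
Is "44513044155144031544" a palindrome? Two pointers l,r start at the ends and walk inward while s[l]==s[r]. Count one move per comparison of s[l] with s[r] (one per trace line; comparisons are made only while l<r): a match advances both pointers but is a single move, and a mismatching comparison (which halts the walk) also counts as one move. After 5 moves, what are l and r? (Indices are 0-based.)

l=5, r=14

[0,19] '4'=='4' → l++,r--
[1,18] '4'=='4' → l++,r--
[2,17] '5'=='5' → l++,r--
[3,16] '1'=='1' → l++,r--
[4,15] '3'=='3' → l++,r--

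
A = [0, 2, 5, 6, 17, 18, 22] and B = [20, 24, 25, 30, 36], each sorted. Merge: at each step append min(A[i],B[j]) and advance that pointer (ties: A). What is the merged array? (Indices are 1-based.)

i=1 j=1: A[i]=0<=B[j]=20 take 0, i++
i=2 j=1: A[i]=2<=B[j]=20 take 2, i++
i=3 j=1: A[i]=5<=B[j]=20 take 5, i++
i=4 j=1: A[i]=6<=B[j]=20 take 6, i++
i=5 j=1: A[i]=17<=B[j]=20 take 17, i++
i=6 j=1: A[i]=18<=B[j]=20 take 18, i++
i=7 j=1: A[i]=22>B[j]=20 take 20, j++
i=7 j=2: A[i]=22<=B[j]=24 take 22, i++
i=8 j=2: A done, take B[j]=24, j++
i=8 j=3: A done, take B[j]=25, j++
i=8 j=4: A done, take B[j]=30, j++
i=8 j=5: A done, take B[j]=36, j++

[0, 2, 5, 6, 17, 18, 20, 22, 24, 25, 30, 36]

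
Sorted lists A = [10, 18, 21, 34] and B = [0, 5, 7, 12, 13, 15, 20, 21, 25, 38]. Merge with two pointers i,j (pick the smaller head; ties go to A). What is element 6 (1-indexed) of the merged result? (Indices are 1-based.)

merged[6] = 13

i=1 j=1: A[i]=10>B[j]=0 take 0, j++
i=1 j=2: A[i]=10>B[j]=5 take 5, j++
i=1 j=3: A[i]=10>B[j]=7 take 7, j++
i=1 j=4: A[i]=10<=B[j]=12 take 10, i++
i=2 j=4: A[i]=18>B[j]=12 take 12, j++
i=2 j=5: A[i]=18>B[j]=13 take 13, j++
i=2 j=6: A[i]=18>B[j]=15 take 15, j++
i=2 j=7: A[i]=18<=B[j]=20 take 18, i++
i=3 j=7: A[i]=21>B[j]=20 take 20, j++
i=3 j=8: A[i]=21<=B[j]=21 take 21, i++
i=4 j=8: A[i]=34>B[j]=21 take 21, j++
i=4 j=9: A[i]=34>B[j]=25 take 25, j++
i=4 j=10: A[i]=34<=B[j]=38 take 34, i++
i=5 j=10: A done, take B[j]=38, j++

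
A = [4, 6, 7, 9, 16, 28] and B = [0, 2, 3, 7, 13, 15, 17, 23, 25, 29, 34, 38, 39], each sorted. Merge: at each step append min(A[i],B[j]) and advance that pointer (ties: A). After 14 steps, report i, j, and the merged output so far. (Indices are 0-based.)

[i=0,j=0] A[i]=4>B[j]=0 take 0 → j++
[i=0,j=1] A[i]=4>B[j]=2 take 2 → j++
[i=0,j=2] A[i]=4>B[j]=3 take 3 → j++
[i=0,j=3] A[i]=4<=B[j]=7 take 4 → i++
[i=1,j=3] A[i]=6<=B[j]=7 take 6 → i++
[i=2,j=3] A[i]=7<=B[j]=7 take 7 → i++
[i=3,j=3] A[i]=9>B[j]=7 take 7 → j++
[i=3,j=4] A[i]=9<=B[j]=13 take 9 → i++
[i=4,j=4] A[i]=16>B[j]=13 take 13 → j++
[i=4,j=5] A[i]=16>B[j]=15 take 15 → j++
[i=4,j=6] A[i]=16<=B[j]=17 take 16 → i++
[i=5,j=6] A[i]=28>B[j]=17 take 17 → j++
[i=5,j=7] A[i]=28>B[j]=23 take 23 → j++
[i=5,j=8] A[i]=28>B[j]=25 take 25 → j++

i=5, j=9, merged so far=[0, 2, 3, 4, 6, 7, 7, 9, 13, 15, 16, 17, 23, 25]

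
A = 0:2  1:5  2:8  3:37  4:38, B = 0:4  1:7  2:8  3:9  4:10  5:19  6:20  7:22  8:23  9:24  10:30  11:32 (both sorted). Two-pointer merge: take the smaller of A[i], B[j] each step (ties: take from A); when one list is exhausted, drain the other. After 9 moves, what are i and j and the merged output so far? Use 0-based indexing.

[i=0,j=0] A[i]=2<=B[j]=4 take 2 → i++
[i=1,j=0] A[i]=5>B[j]=4 take 4 → j++
[i=1,j=1] A[i]=5<=B[j]=7 take 5 → i++
[i=2,j=1] A[i]=8>B[j]=7 take 7 → j++
[i=2,j=2] A[i]=8<=B[j]=8 take 8 → i++
[i=3,j=2] A[i]=37>B[j]=8 take 8 → j++
[i=3,j=3] A[i]=37>B[j]=9 take 9 → j++
[i=3,j=4] A[i]=37>B[j]=10 take 10 → j++
[i=3,j=5] A[i]=37>B[j]=19 take 19 → j++

i=3, j=6, merged so far=[2, 4, 5, 7, 8, 8, 9, 10, 19]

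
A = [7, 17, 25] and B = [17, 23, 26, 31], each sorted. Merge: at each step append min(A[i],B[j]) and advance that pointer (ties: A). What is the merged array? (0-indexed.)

[7, 17, 17, 23, 25, 26, 31]

i=0 j=0: A[i]=7<=B[j]=17 take 7, i++
i=1 j=0: A[i]=17<=B[j]=17 take 17, i++
i=2 j=0: A[i]=25>B[j]=17 take 17, j++
i=2 j=1: A[i]=25>B[j]=23 take 23, j++
i=2 j=2: A[i]=25<=B[j]=26 take 25, i++
i=3 j=2: A done, take B[j]=26, j++
i=3 j=3: A done, take B[j]=31, j++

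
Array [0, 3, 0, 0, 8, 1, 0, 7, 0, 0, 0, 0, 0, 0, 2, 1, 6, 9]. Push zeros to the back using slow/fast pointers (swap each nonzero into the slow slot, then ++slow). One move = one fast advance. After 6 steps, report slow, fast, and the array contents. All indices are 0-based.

slow=0 fast=0: a[fast]=0, fast++
slow=0 fast=1: a[fast]=3≠0 swap→a[0]=3, slow++,fast++
slow=1 fast=2: a[fast]=0, fast++
slow=1 fast=3: a[fast]=0, fast++
slow=1 fast=4: a[fast]=8≠0 swap→a[1]=8, slow++,fast++
slow=2 fast=5: a[fast]=1≠0 swap→a[2]=1, slow++,fast++

slow=3, fast=6, a=[3, 8, 1, 0, 0, 0, 0, 7, 0, 0, 0, 0, 0, 0, 2, 1, 6, 9]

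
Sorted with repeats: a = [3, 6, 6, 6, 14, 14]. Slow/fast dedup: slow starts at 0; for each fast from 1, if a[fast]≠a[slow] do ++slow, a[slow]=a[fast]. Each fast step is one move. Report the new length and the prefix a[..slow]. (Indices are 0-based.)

(s=0,f=1) a[fast]=6≠a[slow]=3 write a[1]=6 → slow++,fast++
(s=1,f=2) a[fast]=6=a[slow] dup → fast++
(s=1,f=3) a[fast]=6=a[slow] dup → fast++
(s=1,f=4) a[fast]=14≠a[slow]=6 write a[2]=14 → slow++,fast++
(s=2,f=5) a[fast]=14=a[slow] dup → fast++

length 3; prefix = [3, 6, 14]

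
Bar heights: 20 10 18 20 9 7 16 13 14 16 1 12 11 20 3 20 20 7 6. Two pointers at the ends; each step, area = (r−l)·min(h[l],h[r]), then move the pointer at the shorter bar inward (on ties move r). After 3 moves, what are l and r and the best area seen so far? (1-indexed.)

l=1, r=16, best area=320

[1,19] min(20,6)*18=108 best=108 * → r--
[1,18] min(20,7)*17=119 best=119 * → r--
[1,17] min(20,20)*16=320 best=320 * → r--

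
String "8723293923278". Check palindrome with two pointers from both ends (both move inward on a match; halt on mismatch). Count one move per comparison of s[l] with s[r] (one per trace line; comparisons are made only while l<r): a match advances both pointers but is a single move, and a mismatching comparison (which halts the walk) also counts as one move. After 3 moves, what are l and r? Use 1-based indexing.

[1,13] '8'=='8' → l++,r--
[2,12] '7'=='7' → l++,r--
[3,11] '2'=='2' → l++,r--

l=4, r=10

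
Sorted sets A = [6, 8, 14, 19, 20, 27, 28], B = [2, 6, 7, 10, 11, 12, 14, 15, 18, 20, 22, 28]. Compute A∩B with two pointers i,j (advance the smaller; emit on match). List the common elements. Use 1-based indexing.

intersection = [6, 14, 20, 28]

i=1 j=1: 6>2, j++
i=1 j=2: 6==6 emit, i++,j++
i=2 j=3: 8>7, j++
i=2 j=4: 8<10, i++
i=3 j=4: 14>10, j++
i=3 j=5: 14>11, j++
i=3 j=6: 14>12, j++
i=3 j=7: 14==14 emit, i++,j++
i=4 j=8: 19>15, j++
i=4 j=9: 19>18, j++
i=4 j=10: 19<20, i++
i=5 j=10: 20==20 emit, i++,j++
i=6 j=11: 27>22, j++
i=6 j=12: 27<28, i++
i=7 j=12: 28==28 emit, i++,j++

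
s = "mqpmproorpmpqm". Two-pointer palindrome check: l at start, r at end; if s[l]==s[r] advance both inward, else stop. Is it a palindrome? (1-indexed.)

[1,14] 'm'=='m' → l++,r--
[2,13] 'q'=='q' → l++,r--
[3,12] 'p'=='p' → l++,r--
[4,11] 'm'=='m' → l++,r--
[5,10] 'p'=='p' → l++,r--
[6,9] 'r'=='r' → l++,r--
[7,8] 'o'=='o' → l++,r--

palindrome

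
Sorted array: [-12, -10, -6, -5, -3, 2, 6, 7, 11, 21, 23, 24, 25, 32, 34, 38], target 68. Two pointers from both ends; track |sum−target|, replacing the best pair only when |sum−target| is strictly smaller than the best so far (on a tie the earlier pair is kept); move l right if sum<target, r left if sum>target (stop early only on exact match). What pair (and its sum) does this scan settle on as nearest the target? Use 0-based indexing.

pair (32, 38) with sum 70 (|Δ|=2)

[0,15] -12+38=26 d=42 * → l++
[1,15] -10+38=28 d=40 * → l++
[2,15] -6+38=32 d=36 * → l++
[3,15] -5+38=33 d=35 * → l++
[4,15] -3+38=35 d=33 * → l++
[5,15] 2+38=40 d=28 * → l++
[6,15] 6+38=44 d=24 * → l++
[7,15] 7+38=45 d=23 * → l++
[8,15] 11+38=49 d=19 * → l++
[9,15] 21+38=59 d=9 * → l++
[10,15] 23+38=61 d=7 * → l++
[11,15] 24+38=62 d=6 * → l++
[12,15] 25+38=63 d=5 * → l++
[13,15] 32+38=70 d=2 * → r--
[13,14] 32+34=66 d=2 → l++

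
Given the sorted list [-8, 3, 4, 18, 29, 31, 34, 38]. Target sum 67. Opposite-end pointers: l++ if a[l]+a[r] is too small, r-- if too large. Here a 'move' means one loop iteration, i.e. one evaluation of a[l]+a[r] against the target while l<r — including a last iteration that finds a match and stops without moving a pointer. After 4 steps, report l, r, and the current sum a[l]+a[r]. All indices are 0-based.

l=0 r=7: -8+38=30 <67, l++
l=1 r=7: 3+38=41 <67, l++
l=2 r=7: 4+38=42 <67, l++
l=3 r=7: 18+38=56 <67, l++

l=4, r=7, sum=67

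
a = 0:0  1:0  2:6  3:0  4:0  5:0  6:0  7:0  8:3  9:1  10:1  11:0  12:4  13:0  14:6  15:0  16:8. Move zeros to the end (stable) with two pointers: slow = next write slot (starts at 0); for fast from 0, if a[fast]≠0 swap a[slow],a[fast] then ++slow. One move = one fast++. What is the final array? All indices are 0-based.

[6, 3, 1, 1, 4, 6, 8, 0, 0, 0, 0, 0, 0, 0, 0, 0, 0]

(s=0,f=0) a[fast]=0 → fast++
(s=0,f=1) a[fast]=0 → fast++
(s=0,f=2) a[fast]=6≠0 swap→a[0]=6 → slow++,fast++
(s=1,f=3) a[fast]=0 → fast++
(s=1,f=4) a[fast]=0 → fast++
(s=1,f=5) a[fast]=0 → fast++
(s=1,f=6) a[fast]=0 → fast++
(s=1,f=7) a[fast]=0 → fast++
(s=1,f=8) a[fast]=3≠0 swap→a[1]=3 → slow++,fast++
(s=2,f=9) a[fast]=1≠0 swap→a[2]=1 → slow++,fast++
(s=3,f=10) a[fast]=1≠0 swap→a[3]=1 → slow++,fast++
(s=4,f=11) a[fast]=0 → fast++
(s=4,f=12) a[fast]=4≠0 swap→a[4]=4 → slow++,fast++
(s=5,f=13) a[fast]=0 → fast++
(s=5,f=14) a[fast]=6≠0 swap→a[5]=6 → slow++,fast++
(s=6,f=15) a[fast]=0 → fast++
(s=6,f=16) a[fast]=8≠0 swap→a[6]=8 → slow++,fast++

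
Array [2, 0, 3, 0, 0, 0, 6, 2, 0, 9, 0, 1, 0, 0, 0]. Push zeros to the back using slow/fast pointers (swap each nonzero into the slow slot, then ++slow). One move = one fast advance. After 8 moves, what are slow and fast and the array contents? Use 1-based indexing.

slow=5, fast=9, a=[2, 3, 6, 2, 0, 0, 0, 0, 0, 9, 0, 1, 0, 0, 0]

(s=1,f=1) a[fast]=2≠0 swap→a[1]=2 → slow++,fast++
(s=2,f=2) a[fast]=0 → fast++
(s=2,f=3) a[fast]=3≠0 swap→a[2]=3 → slow++,fast++
(s=3,f=4) a[fast]=0 → fast++
(s=3,f=5) a[fast]=0 → fast++
(s=3,f=6) a[fast]=0 → fast++
(s=3,f=7) a[fast]=6≠0 swap→a[3]=6 → slow++,fast++
(s=4,f=8) a[fast]=2≠0 swap→a[4]=2 → slow++,fast++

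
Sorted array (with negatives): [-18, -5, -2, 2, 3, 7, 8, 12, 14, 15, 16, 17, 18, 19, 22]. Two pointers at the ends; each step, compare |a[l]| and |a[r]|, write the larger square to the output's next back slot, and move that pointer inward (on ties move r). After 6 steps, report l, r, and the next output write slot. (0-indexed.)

l=0 r=14: |-18|<=|22| out[14]=484, r--
l=0 r=13: |-18|<=|19| out[13]=361, r--
l=0 r=12: |-18|<=|18| out[12]=324, r--
l=0 r=11: |-18|>|17| out[11]=324, l++
l=1 r=11: |-5|<=|17| out[10]=289, r--
l=1 r=10: |-5|<=|16| out[9]=256, r--

l=1, r=9, next write slot=8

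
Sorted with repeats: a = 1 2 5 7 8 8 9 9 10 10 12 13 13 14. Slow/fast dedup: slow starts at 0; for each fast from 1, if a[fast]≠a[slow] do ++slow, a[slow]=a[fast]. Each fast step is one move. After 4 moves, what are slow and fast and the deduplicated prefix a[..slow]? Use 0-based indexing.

slow=4, fast=5, prefix=[1, 2, 5, 7, 8]

slow=0 fast=1: a[fast]=2≠a[slow]=1 write a[1]=2, slow++,fast++
slow=1 fast=2: a[fast]=5≠a[slow]=2 write a[2]=5, slow++,fast++
slow=2 fast=3: a[fast]=7≠a[slow]=5 write a[3]=7, slow++,fast++
slow=3 fast=4: a[fast]=8≠a[slow]=7 write a[4]=8, slow++,fast++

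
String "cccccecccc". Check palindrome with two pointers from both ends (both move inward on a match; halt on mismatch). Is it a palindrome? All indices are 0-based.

l=0 r=9: 'c'=='c', l++,r--
l=1 r=8: 'c'=='c', l++,r--
l=2 r=7: 'c'=='c', l++,r--
l=3 r=6: 'c'=='c', l++,r--
l=4 r=5: 'c'!='e', stop

not a palindrome (mismatch at 4,5)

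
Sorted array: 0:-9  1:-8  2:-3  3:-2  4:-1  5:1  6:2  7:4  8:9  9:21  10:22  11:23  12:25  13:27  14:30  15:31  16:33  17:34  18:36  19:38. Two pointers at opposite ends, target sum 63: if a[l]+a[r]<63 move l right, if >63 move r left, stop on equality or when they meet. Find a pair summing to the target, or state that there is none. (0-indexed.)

(25, 38)

l=0 r=19: -9+38=29 <63, l++
l=1 r=19: -8+38=30 <63, l++
l=2 r=19: -3+38=35 <63, l++
l=3 r=19: -2+38=36 <63, l++
l=4 r=19: -1+38=37 <63, l++
l=5 r=19: 1+38=39 <63, l++
l=6 r=19: 2+38=40 <63, l++
l=7 r=19: 4+38=42 <63, l++
l=8 r=19: 9+38=47 <63, l++
l=9 r=19: 21+38=59 <63, l++
l=10 r=19: 22+38=60 <63, l++
l=11 r=19: 23+38=61 <63, l++
l=12 r=19: 25+38=63, found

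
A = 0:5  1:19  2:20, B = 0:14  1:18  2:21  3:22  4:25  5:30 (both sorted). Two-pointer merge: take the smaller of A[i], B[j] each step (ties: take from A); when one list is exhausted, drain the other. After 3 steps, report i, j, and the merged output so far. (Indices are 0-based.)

i=1, j=2, merged so far=[5, 14, 18]

[i=0,j=0] A[i]=5<=B[j]=14 take 5 → i++
[i=1,j=0] A[i]=19>B[j]=14 take 14 → j++
[i=1,j=1] A[i]=19>B[j]=18 take 18 → j++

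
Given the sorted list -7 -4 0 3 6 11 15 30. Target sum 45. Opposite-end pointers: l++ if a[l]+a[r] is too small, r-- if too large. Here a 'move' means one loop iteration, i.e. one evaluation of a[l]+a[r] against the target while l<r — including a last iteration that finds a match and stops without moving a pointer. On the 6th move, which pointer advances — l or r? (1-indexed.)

l

l=1 r=8: -7+30=23 <45, l++
l=2 r=8: -4+30=26 <45, l++
l=3 r=8: 0+30=30 <45, l++
l=4 r=8: 3+30=33 <45, l++
l=5 r=8: 6+30=36 <45, l++
l=6 r=8: 11+30=41 <45, l++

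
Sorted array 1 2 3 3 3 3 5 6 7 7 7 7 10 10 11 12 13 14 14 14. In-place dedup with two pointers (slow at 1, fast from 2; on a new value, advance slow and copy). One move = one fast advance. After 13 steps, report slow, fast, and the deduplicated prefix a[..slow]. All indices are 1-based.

slow=7, fast=15, prefix=[1, 2, 3, 5, 6, 7, 10]

(s=1,f=2) a[fast]=2≠a[slow]=1 write a[2]=2 → slow++,fast++
(s=2,f=3) a[fast]=3≠a[slow]=2 write a[3]=3 → slow++,fast++
(s=3,f=4) a[fast]=3=a[slow] dup → fast++
(s=3,f=5) a[fast]=3=a[slow] dup → fast++
(s=3,f=6) a[fast]=3=a[slow] dup → fast++
(s=3,f=7) a[fast]=5≠a[slow]=3 write a[4]=5 → slow++,fast++
(s=4,f=8) a[fast]=6≠a[slow]=5 write a[5]=6 → slow++,fast++
(s=5,f=9) a[fast]=7≠a[slow]=6 write a[6]=7 → slow++,fast++
(s=6,f=10) a[fast]=7=a[slow] dup → fast++
(s=6,f=11) a[fast]=7=a[slow] dup → fast++
(s=6,f=12) a[fast]=7=a[slow] dup → fast++
(s=6,f=13) a[fast]=10≠a[slow]=7 write a[7]=10 → slow++,fast++
(s=7,f=14) a[fast]=10=a[slow] dup → fast++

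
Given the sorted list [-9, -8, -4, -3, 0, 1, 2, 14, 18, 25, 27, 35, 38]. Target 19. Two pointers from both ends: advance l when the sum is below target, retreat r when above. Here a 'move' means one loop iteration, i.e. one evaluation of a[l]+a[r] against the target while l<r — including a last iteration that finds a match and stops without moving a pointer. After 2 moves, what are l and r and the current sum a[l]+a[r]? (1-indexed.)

[1,13] -9+38=29 >19 → r--
[1,12] -9+35=26 >19 → r--

l=1, r=11, sum=18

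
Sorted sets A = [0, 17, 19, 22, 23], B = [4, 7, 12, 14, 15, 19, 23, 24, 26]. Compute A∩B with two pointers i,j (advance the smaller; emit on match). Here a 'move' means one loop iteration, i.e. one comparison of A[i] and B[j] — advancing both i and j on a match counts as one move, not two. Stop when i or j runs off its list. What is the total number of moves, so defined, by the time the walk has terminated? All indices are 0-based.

i=0 j=0: 0<4, i++
i=1 j=0: 17>4, j++
i=1 j=1: 17>7, j++
i=1 j=2: 17>12, j++
i=1 j=3: 17>14, j++
i=1 j=4: 17>15, j++
i=1 j=5: 17<19, i++
i=2 j=5: 19==19 emit, i++,j++
i=3 j=6: 22<23, i++
i=4 j=6: 23==23 emit, i++,j++

10 moves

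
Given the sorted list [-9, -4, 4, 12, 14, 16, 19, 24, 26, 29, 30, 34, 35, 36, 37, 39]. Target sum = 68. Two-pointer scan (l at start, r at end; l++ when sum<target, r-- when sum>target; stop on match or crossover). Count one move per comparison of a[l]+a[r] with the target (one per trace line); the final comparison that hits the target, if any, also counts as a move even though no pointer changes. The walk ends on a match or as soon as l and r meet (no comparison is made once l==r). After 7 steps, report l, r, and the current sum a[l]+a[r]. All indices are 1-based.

l=8, r=16, sum=63

l=1 r=16: -9+39=30 <68, l++
l=2 r=16: -4+39=35 <68, l++
l=3 r=16: 4+39=43 <68, l++
l=4 r=16: 12+39=51 <68, l++
l=5 r=16: 14+39=53 <68, l++
l=6 r=16: 16+39=55 <68, l++
l=7 r=16: 19+39=58 <68, l++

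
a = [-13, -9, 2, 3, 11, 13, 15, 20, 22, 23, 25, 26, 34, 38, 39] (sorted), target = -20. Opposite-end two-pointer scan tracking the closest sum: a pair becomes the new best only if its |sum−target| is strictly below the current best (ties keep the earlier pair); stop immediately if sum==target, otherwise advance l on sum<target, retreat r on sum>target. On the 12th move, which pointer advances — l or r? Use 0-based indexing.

r

[0,14] -13+39=26 d=46 * → r--
[0,13] -13+38=25 d=45 * → r--
[0,12] -13+34=21 d=41 * → r--
[0,11] -13+26=13 d=33 * → r--
[0,10] -13+25=12 d=32 * → r--
[0,9] -13+23=10 d=30 * → r--
[0,8] -13+22=9 d=29 * → r--
[0,7] -13+20=7 d=27 * → r--
[0,6] -13+15=2 d=22 * → r--
[0,5] -13+13=0 d=20 * → r--
[0,4] -13+11=-2 d=18 * → r--
[0,3] -13+3=-10 d=10 * → r--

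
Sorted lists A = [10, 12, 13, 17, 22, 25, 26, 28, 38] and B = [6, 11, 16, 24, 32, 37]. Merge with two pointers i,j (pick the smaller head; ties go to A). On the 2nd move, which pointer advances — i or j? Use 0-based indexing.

i

i=0 j=0: A[i]=10>B[j]=6 take 6, j++
i=0 j=1: A[i]=10<=B[j]=11 take 10, i++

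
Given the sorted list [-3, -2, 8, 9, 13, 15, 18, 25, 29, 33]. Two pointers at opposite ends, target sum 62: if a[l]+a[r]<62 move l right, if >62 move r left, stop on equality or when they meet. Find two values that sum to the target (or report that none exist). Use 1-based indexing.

l=1 r=10: -3+33=30 <62, l++
l=2 r=10: -2+33=31 <62, l++
l=3 r=10: 8+33=41 <62, l++
l=4 r=10: 9+33=42 <62, l++
l=5 r=10: 13+33=46 <62, l++
l=6 r=10: 15+33=48 <62, l++
l=7 r=10: 18+33=51 <62, l++
l=8 r=10: 25+33=58 <62, l++
l=9 r=10: 29+33=62, found

(29, 33)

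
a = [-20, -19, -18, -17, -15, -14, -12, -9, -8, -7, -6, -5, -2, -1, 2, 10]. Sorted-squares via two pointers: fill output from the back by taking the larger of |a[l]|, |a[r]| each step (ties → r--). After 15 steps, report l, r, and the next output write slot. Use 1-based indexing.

l=1 r=16: |-20|>|10| out[16]=400, l++
l=2 r=16: |-19|>|10| out[15]=361, l++
l=3 r=16: |-18|>|10| out[14]=324, l++
l=4 r=16: |-17|>|10| out[13]=289, l++
l=5 r=16: |-15|>|10| out[12]=225, l++
l=6 r=16: |-14|>|10| out[11]=196, l++
l=7 r=16: |-12|>|10| out[10]=144, l++
l=8 r=16: |-9|<=|10| out[9]=100, r--
l=8 r=15: |-9|>|2| out[8]=81, l++
l=9 r=15: |-8|>|2| out[7]=64, l++
l=10 r=15: |-7|>|2| out[6]=49, l++
l=11 r=15: |-6|>|2| out[5]=36, l++
l=12 r=15: |-5|>|2| out[4]=25, l++
l=13 r=15: |-2|<=|2| out[3]=4, r--
l=13 r=14: |-2|>|-1| out[2]=4, l++

l=14, r=14, next write slot=1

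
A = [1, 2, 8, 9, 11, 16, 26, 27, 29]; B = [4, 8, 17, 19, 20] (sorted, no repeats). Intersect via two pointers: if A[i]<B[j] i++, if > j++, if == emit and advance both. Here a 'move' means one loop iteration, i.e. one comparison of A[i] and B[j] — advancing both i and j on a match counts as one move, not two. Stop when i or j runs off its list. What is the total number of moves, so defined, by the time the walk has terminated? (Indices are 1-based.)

[i=1,j=1] 1<4 → i++
[i=2,j=1] 2<4 → i++
[i=3,j=1] 8>4 → j++
[i=3,j=2] 8==8 emit → i++,j++
[i=4,j=3] 9<17 → i++
[i=5,j=3] 11<17 → i++
[i=6,j=3] 16<17 → i++
[i=7,j=3] 26>17 → j++
[i=7,j=4] 26>19 → j++
[i=7,j=5] 26>20 → j++

10 moves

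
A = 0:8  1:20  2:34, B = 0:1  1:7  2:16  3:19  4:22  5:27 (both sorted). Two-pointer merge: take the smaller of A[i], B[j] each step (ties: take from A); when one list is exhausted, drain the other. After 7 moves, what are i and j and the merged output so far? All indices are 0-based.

i=2, j=5, merged so far=[1, 7, 8, 16, 19, 20, 22]

[i=0,j=0] A[i]=8>B[j]=1 take 1 → j++
[i=0,j=1] A[i]=8>B[j]=7 take 7 → j++
[i=0,j=2] A[i]=8<=B[j]=16 take 8 → i++
[i=1,j=2] A[i]=20>B[j]=16 take 16 → j++
[i=1,j=3] A[i]=20>B[j]=19 take 19 → j++
[i=1,j=4] A[i]=20<=B[j]=22 take 20 → i++
[i=2,j=4] A[i]=34>B[j]=22 take 22 → j++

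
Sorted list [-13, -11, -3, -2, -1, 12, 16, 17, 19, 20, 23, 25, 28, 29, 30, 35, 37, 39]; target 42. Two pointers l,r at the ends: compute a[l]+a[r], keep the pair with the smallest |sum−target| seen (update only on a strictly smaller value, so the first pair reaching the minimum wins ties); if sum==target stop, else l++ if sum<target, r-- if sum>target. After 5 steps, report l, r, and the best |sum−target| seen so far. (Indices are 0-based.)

l=0 r=17: -13+39=26 d=16 *, l++
l=1 r=17: -11+39=28 d=14 *, l++
l=2 r=17: -3+39=36 d=6 *, l++
l=3 r=17: -2+39=37 d=5 *, l++
l=4 r=17: -1+39=38 d=4 *, l++

l=5, r=17, best |Δ|=4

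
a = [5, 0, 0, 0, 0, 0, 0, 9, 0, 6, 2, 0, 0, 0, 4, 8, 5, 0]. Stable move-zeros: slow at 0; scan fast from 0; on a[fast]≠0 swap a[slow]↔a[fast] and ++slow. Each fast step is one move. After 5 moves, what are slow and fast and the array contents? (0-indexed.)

slow=1, fast=5, a=[5, 0, 0, 0, 0, 0, 0, 9, 0, 6, 2, 0, 0, 0, 4, 8, 5, 0]

(s=0,f=0) a[fast]=5≠0 swap→a[0]=5 → slow++,fast++
(s=1,f=1) a[fast]=0 → fast++
(s=1,f=2) a[fast]=0 → fast++
(s=1,f=3) a[fast]=0 → fast++
(s=1,f=4) a[fast]=0 → fast++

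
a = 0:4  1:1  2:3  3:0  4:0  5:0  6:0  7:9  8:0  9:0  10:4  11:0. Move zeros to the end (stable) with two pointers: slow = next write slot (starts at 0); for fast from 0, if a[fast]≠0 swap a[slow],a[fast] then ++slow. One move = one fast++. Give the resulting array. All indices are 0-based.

(s=0,f=0) a[fast]=4≠0 swap→a[0]=4 → slow++,fast++
(s=1,f=1) a[fast]=1≠0 swap→a[1]=1 → slow++,fast++
(s=2,f=2) a[fast]=3≠0 swap→a[2]=3 → slow++,fast++
(s=3,f=3) a[fast]=0 → fast++
(s=3,f=4) a[fast]=0 → fast++
(s=3,f=5) a[fast]=0 → fast++
(s=3,f=6) a[fast]=0 → fast++
(s=3,f=7) a[fast]=9≠0 swap→a[3]=9 → slow++,fast++
(s=4,f=8) a[fast]=0 → fast++
(s=4,f=9) a[fast]=0 → fast++
(s=4,f=10) a[fast]=4≠0 swap→a[4]=4 → slow++,fast++
(s=5,f=11) a[fast]=0 → fast++

[4, 1, 3, 9, 4, 0, 0, 0, 0, 0, 0, 0]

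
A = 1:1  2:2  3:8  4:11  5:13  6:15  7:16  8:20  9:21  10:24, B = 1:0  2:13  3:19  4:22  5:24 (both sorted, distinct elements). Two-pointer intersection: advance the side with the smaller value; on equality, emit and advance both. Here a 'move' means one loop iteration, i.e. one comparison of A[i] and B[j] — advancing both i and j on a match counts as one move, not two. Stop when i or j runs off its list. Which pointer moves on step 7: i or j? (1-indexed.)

i=1 j=1: 1>0, j++
i=1 j=2: 1<13, i++
i=2 j=2: 2<13, i++
i=3 j=2: 8<13, i++
i=4 j=2: 11<13, i++
i=5 j=2: 13==13 emit, i++,j++
i=6 j=3: 15<19, i++

i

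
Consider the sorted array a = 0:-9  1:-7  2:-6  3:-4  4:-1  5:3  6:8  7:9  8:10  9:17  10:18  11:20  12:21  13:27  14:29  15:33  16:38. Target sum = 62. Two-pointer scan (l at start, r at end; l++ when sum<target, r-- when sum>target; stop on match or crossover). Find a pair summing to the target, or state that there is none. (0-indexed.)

l=0 r=16: -9+38=29 <62, l++
l=1 r=16: -7+38=31 <62, l++
l=2 r=16: -6+38=32 <62, l++
l=3 r=16: -4+38=34 <62, l++
l=4 r=16: -1+38=37 <62, l++
l=5 r=16: 3+38=41 <62, l++
l=6 r=16: 8+38=46 <62, l++
l=7 r=16: 9+38=47 <62, l++
l=8 r=16: 10+38=48 <62, l++
l=9 r=16: 17+38=55 <62, l++
l=10 r=16: 18+38=56 <62, l++
l=11 r=16: 20+38=58 <62, l++
l=12 r=16: 21+38=59 <62, l++
l=13 r=16: 27+38=65 >62, r--
l=13 r=15: 27+33=60 <62, l++
l=14 r=15: 29+33=62, found

(29, 33)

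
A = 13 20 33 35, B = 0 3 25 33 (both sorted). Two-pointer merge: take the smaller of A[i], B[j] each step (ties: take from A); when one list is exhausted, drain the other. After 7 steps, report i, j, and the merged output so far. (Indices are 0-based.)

i=3, j=4, merged so far=[0, 3, 13, 20, 25, 33, 33]

i=0 j=0: A[i]=13>B[j]=0 take 0, j++
i=0 j=1: A[i]=13>B[j]=3 take 3, j++
i=0 j=2: A[i]=13<=B[j]=25 take 13, i++
i=1 j=2: A[i]=20<=B[j]=25 take 20, i++
i=2 j=2: A[i]=33>B[j]=25 take 25, j++
i=2 j=3: A[i]=33<=B[j]=33 take 33, i++
i=3 j=3: A[i]=35>B[j]=33 take 33, j++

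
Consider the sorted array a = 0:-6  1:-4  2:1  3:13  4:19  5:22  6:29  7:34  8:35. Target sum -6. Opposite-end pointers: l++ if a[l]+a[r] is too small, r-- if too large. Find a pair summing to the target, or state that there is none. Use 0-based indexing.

no pair

[0,8] -6+35=29 >-6 → r--
[0,7] -6+34=28 >-6 → r--
[0,6] -6+29=23 >-6 → r--
[0,5] -6+22=16 >-6 → r--
[0,4] -6+19=13 >-6 → r--
[0,3] -6+13=7 >-6 → r--
[0,2] -6+1=-5 >-6 → r--
[0,1] -6+-4=-10 <-6 → l++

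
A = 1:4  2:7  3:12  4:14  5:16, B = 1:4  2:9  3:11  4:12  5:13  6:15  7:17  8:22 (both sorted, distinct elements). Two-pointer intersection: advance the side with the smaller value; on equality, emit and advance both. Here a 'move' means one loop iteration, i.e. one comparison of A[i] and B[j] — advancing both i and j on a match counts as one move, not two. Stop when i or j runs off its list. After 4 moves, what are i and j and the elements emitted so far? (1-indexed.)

i=3, j=4, emitted=[4]

i=1 j=1: 4==4 emit, i++,j++
i=2 j=2: 7<9, i++
i=3 j=2: 12>9, j++
i=3 j=3: 12>11, j++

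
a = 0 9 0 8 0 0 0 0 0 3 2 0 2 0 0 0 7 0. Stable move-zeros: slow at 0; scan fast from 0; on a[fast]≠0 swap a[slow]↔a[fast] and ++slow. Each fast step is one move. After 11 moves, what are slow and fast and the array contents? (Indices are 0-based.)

slow=0 fast=0: a[fast]=0, fast++
slow=0 fast=1: a[fast]=9≠0 swap→a[0]=9, slow++,fast++
slow=1 fast=2: a[fast]=0, fast++
slow=1 fast=3: a[fast]=8≠0 swap→a[1]=8, slow++,fast++
slow=2 fast=4: a[fast]=0, fast++
slow=2 fast=5: a[fast]=0, fast++
slow=2 fast=6: a[fast]=0, fast++
slow=2 fast=7: a[fast]=0, fast++
slow=2 fast=8: a[fast]=0, fast++
slow=2 fast=9: a[fast]=3≠0 swap→a[2]=3, slow++,fast++
slow=3 fast=10: a[fast]=2≠0 swap→a[3]=2, slow++,fast++

slow=4, fast=11, a=[9, 8, 3, 2, 0, 0, 0, 0, 0, 0, 0, 0, 2, 0, 0, 0, 7, 0]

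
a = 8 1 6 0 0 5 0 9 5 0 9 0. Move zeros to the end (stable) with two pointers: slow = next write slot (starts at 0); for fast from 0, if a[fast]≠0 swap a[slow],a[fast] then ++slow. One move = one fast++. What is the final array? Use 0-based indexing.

slow=0 fast=0: a[fast]=8≠0 swap→a[0]=8, slow++,fast++
slow=1 fast=1: a[fast]=1≠0 swap→a[1]=1, slow++,fast++
slow=2 fast=2: a[fast]=6≠0 swap→a[2]=6, slow++,fast++
slow=3 fast=3: a[fast]=0, fast++
slow=3 fast=4: a[fast]=0, fast++
slow=3 fast=5: a[fast]=5≠0 swap→a[3]=5, slow++,fast++
slow=4 fast=6: a[fast]=0, fast++
slow=4 fast=7: a[fast]=9≠0 swap→a[4]=9, slow++,fast++
slow=5 fast=8: a[fast]=5≠0 swap→a[5]=5, slow++,fast++
slow=6 fast=9: a[fast]=0, fast++
slow=6 fast=10: a[fast]=9≠0 swap→a[6]=9, slow++,fast++
slow=7 fast=11: a[fast]=0, fast++

[8, 1, 6, 5, 9, 5, 9, 0, 0, 0, 0, 0]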